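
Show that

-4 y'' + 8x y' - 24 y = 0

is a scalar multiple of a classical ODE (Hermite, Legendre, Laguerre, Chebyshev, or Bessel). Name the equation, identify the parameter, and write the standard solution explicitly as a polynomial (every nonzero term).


All three coefficients share the factor -4; dividing through by -4 gives  y'' - 2x y' + 6 y = 0.
This matches the Hermite equation y'' - 2x y' + 2n y = 0 with 2n = 6, so n = 3; the polynomial solution is H_3(x).
With y = sum_k a_k x^k, matching x^k gives (k+2)(k+1) a_{k+2} = 2(k - n) a_k = 2(k - 3) a_k. The right side vanishes at k = 3, so the series with the parity of 3 terminates at degree 3.
Standard normalization: leading coefficient of H_n is 2^n, so a_3 = 2^3 = 8. Work downward with a_k = (k+1)(k+2) a_{k+2} / (2(k - n)):
  a_1 = (2)(3)(8) / (2(1 - 3)) = 48/(-4) = -12
Hence H_3(x) = 8 x^3 - 12 x.

H_3(x); series = 8 x^3 - 12 x


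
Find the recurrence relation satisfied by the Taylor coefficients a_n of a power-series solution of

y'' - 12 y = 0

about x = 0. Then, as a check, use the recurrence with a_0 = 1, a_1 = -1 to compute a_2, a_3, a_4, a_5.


Substitute y = sum_n a_n x^n into y'' + (const) y = 0.
y''(x) = sum_{n>=0} (n+2)(n+1) a_{n+2} x^n.
The ODE becomes sum_n [(n+2)(n+1) a_{n+2} - 12 a_n] x^n = 0.
Setting each coefficient to zero gives the recurrence:
  (n+2)(n+1) a_{n+2} - 12 a_n = 0,
  a_{n+2} = 12 / ((n+1)(n+2)) a_n.

Check with a_0 = 1, a_1 = -1 (apply the recurrence for n = 0, 1, 2, 3): a_0 = 1, a_1 = -1, a_2 = 6, a_3 = -2, a_4 = 6, a_5 = -6/5.

a_{n+2} = 12/((n+1)(n+2)) * a_n; check: a_0 = 1, a_1 = -1, a_2 = 6, a_3 = -2, a_4 = 6, a_5 = -6/5


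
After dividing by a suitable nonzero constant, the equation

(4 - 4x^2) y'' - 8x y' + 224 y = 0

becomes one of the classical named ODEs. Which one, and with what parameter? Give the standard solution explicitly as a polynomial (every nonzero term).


All three coefficients share the factor 4; dividing through by 4 gives  (1 - x^2) y'' - 2x y' + 56 y = 0.
This matches the Legendre equation (1 - x^2) y'' - 2x y' + n(n+1) y = 0 (note the -2x y' term) with n(n+1) = 56, so n = 7; the polynomial solution is P_7(x).
With y = sum_k a_k x^k, matching x^k gives (k+2)(k+1) a_{k+2} = [k(k+1) - n(n+1)] a_k = (k - 7)(k + 8) a_k. The right side vanishes at k = 7, so the series with the parity of 7 terminates at degree 7.
Standard normalization (P_n(1) = 1): leading coefficient (2n)!/(2^n (n!)^2) = 87178291200/(128*25401600) = 429/16, so a_7 = 429/16. Work downward with a_k = (k+1)(k+2) a_{k+2} / ((k - 7)(k + 8)):
  a_5 = (6)(7)(429/16) / ((5 - 7)(5 + 8)) = (9009/8)/(-26) = -693/16
  a_3 = (4)(5)(-693/16) / ((3 - 7)(3 + 8)) = (-3465/4)/(-44) = 315/16
  a_1 = (2)(3)(315/16) / ((1 - 7)(1 + 8)) = (945/8)/(-54) = -35/16
Hence P_7(x) = 429 x^7/16 - 693 x^5/16 + 315 x^3/16 - 35 x/16.

P_7(x); series = 429 x^7/16 - 693 x^5/16 + 315 x^3/16 - 35 x/16


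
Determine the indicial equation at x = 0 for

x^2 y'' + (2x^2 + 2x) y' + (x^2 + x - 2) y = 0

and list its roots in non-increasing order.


Divide by x^2 to reach normal form y'' + P_1(x) y' + P_2(x) y = 0 with P_1(x) = 2 + 2/x and P_2(x) = 1 + 1/x - 2/x^2.
x = 0 is a singular point because the y'-coefficient 2 + 2/x has a pole at x = 0 and the y-coefficient 1 + 1/x - 2/x^2 has a pole at x = 0.
It is a regular singular point because x P_1(x) = p(x) = 2x + 2 and x^2 P_2(x) = q(x) = x^2 + x - 2 are polynomials, hence analytic at x = 0.
p(0) = 2,  q(0) = -2.
Indicial equation: r(r-1) + p(0) r + q(0) = 0, i.e. r^2 + (p(0) - 1) r + q(0) = 0, i.e. r^2 + 1 r - 2 = 0.
Discriminant: (1)^2 - 4(-2) = 9, so r = (-1 ± 3)/2.
Solving: r_1 = 1, r_2 = -2.

indicial: r^2 + 1 r - 2 = 0; roots r_1 = 1, r_2 = -2


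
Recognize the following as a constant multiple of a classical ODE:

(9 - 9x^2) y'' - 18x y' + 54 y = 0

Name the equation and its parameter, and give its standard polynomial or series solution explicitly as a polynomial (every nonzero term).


All three coefficients share the factor 9; dividing through by 9 gives  (1 - x^2) y'' - 2x y' + 6 y = 0.
This matches the Legendre equation (1 - x^2) y'' - 2x y' + n(n+1) y = 0 (note the -2x y' term) with n(n+1) = 6, so n = 2; the polynomial solution is P_2(x).
With y = sum_k a_k x^k, matching x^k gives (k+2)(k+1) a_{k+2} = [k(k+1) - n(n+1)] a_k = (k - 2)(k + 3) a_k. The right side vanishes at k = 2, so the series with the parity of 2 terminates at degree 2.
Standard normalization (P_n(1) = 1): leading coefficient (2n)!/(2^n (n!)^2) = 24/(4*4) = 3/2, so a_2 = 3/2. Work downward with a_k = (k+1)(k+2) a_{k+2} / ((k - 2)(k + 3)):
  a_0 = (1)(2)(3/2) / ((0 - 2)(0 + 3)) = 3/(-6) = -1/2
Hence P_2(x) = 3 x^2/2 - 1/2.

P_2(x); series = 3 x^2/2 - 1/2


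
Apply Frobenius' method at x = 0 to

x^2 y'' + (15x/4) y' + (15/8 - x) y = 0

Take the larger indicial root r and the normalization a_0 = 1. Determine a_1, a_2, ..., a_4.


Write in Frobenius form y'' + (p(x)/x) y' + (q(x)/x^2) y = 0:
  p(x) = 15/4,  q(x) = 15/8 - x.
Indicial equation: r(r-1) + (15/4) r + (15/8) = 0 -> roots r_1 = -5/4, r_2 = -3/2.
Take r = r_1 = -5/4. Let y(x) = x^r sum_{n>=0} a_n x^n with a_0 = 1.
Substitute y = x^r sum a_n x^n and match x^{r+n}. The recurrence is
  D(n) a_n - 1 a_{n-1} = 0,  where D(n) = (r+n)(r+n-1) + (15/4)(r+n) + (15/8).
  a_n = 1 / D(n) * a_{n-1}.
Since the indicial polynomial factors as (r - r_1)(r - r_2), D(n) = (r_1 + n - r_1)(r_1 + n - r_2) = n(n + 1/4).
Evaluating step by step (a_0 = 1):
  n = 1: D(1) = 1(1 + 1/4) = 5/4; numerator = 1(1) = 1; a_1 = (1)/(5/4) = 4/5
  n = 2: D(2) = 2(2 + 1/4) = 9/2; numerator = 1(4/5) = 4/5; a_2 = (4/5)/(9/2) = 8/45
  n = 3: D(3) = 3(3 + 1/4) = 39/4; numerator = 1(8/45) = 8/45; a_3 = (8/45)/(39/4) = 32/1755
  n = 4: D(4) = 4(4 + 1/4) = 17; numerator = 1(32/1755) = 32/1755; a_4 = (32/1755)/(17) = 32/29835

r = -5/4; a_0 = 1; a_1 = 4/5; a_2 = 8/45; a_3 = 32/1755; a_4 = 32/29835


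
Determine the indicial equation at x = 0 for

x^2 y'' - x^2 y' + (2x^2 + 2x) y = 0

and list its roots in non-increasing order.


Divide by x^2 to reach normal form y'' + P_1(x) y' + P_2(x) y = 0 with P_1(x) = -1 and P_2(x) = 2 + 2/x.
x = 0 is a singular point because the y-coefficient 2 + 2/x has a pole at x = 0.
It is a regular singular point because x P_1(x) = p(x) = -x and x^2 P_2(x) = q(x) = 2x^2 + 2x are polynomials, hence analytic at x = 0.
p(0) = 0,  q(0) = 0.
Indicial equation: r(r-1) + p(0) r + q(0) = 0, i.e. r^2 + (p(0) - 1) r + q(0) = 0, i.e. r^2 - 1 r = 0.
Discriminant: (-1)^2 - 4(0) = 1, so r = (1 ± 1)/2.
Solving: r_1 = 1, r_2 = 0.

indicial: r^2 - 1 r = 0; roots r_1 = 1, r_2 = 0


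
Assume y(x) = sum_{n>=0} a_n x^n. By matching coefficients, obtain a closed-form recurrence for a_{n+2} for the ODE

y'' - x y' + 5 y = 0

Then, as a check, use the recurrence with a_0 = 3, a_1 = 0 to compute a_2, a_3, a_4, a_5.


Substitute y = sum_n a_n x^n.
y''(x) has coefficient (n+2)(n+1) a_{n+2} at x^n;
-x y'(x) has coefficient -n a_n at x^n (shift);
5 y(x) has coefficient 5 a_n at x^n.
Matching x^n: (n+2)(n+1) a_{n+2} + (-n + 5) a_n = 0.
Thus a_{n+2} = (n - 5) / ((n+1)(n+2)) * a_n.

Check with a_0 = 3, a_1 = 0 (apply the recurrence for n = 0, 1, 2, 3): a_0 = 3, a_1 = 0, a_2 = -15/2, a_3 = 0, a_4 = 15/8, a_5 = 0.

a_(n+2) = (n - 5) / ((n+1)(n+2)) * a_n; check: a_0 = 3, a_1 = 0, a_2 = -15/2, a_3 = 0, a_4 = 15/8, a_5 = 0


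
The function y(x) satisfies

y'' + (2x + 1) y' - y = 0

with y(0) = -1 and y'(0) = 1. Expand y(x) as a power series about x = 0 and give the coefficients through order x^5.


Ansatz: y(x) = sum_{n>=0} a_n x^n, so y'(x) = sum_{n>=1} n a_n x^(n-1) and y''(x) = sum_{n>=2} n(n-1) a_n x^(n-2).
Substitute into P(x) y'' + Q(x) y' + R(x) y = 0 with P(x) = 1, Q(x) = 2x + 1, R(x) = -1, and match powers of x.
Initial conditions: a_0 = -1, a_1 = 1.
Setting the coefficient of each power of x to zero and solving order by order (substituting the coefficients already found):
  x^0: 2 a_2 + a_1 - a_0 = 0  ->  2 a_2 = -a_1 + a_0 = -2  ->  a_2 = -1
  x^1: 6 a_3 + 2 a_2 + a_1 = 0  ->  6 a_3 = -2 a_2 - a_1 = 1  ->  a_3 = 1/6
  x^2: 12 a_4 + 3 a_3 + 3 a_2 = 0  ->  12 a_4 = -3 a_3 - 3 a_2 = 5/2  ->  a_4 = 5/24
  x^3: 20 a_5 + 4 a_4 + 5 a_3 = 0  ->  20 a_5 = -4 a_4 - 5 a_3 = -5/3  ->  a_5 = -1/12
Truncated series: y(x) = -1 + x - x^2 + (1/6) x^3 + (5/24) x^4 - (1/12) x^5 + O(x^6).

a_0 = -1; a_1 = 1; a_2 = -1; a_3 = 1/6; a_4 = 5/24; a_5 = -1/12


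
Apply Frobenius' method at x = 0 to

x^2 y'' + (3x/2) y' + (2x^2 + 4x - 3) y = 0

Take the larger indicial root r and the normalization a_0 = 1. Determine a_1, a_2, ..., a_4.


Write in Frobenius form y'' + (p(x)/x) y' + (q(x)/x^2) y = 0:
  p(x) = 3/2,  q(x) = 2x^2 + 4x - 3.
Indicial equation: r(r-1) + (3/2) r + (-3) = 0 -> roots r_1 = 3/2, r_2 = -2.
Take r = r_1 = 3/2. Let y(x) = x^r sum_{n>=0} a_n x^n with a_0 = 1.
Substitute y = x^r sum a_n x^n and match x^{r+n}. The recurrence is
  D(n) a_n + 4 a_{n-1} + 2 a_{n-2} = 0,  where D(n) = (r+n)(r+n-1) + (3/2)(r+n) + (-3).
  a_n = [-4 a_{n-1} - 2 a_{n-2}] / D(n).
Since the indicial polynomial factors as (r - r_1)(r - r_2), D(n) = (r_1 + n - r_1)(r_1 + n - r_2) = n(n + 7/2).
Evaluating step by step (a_0 = 1):
  n = 1: D(1) = 1(1 + 7/2) = 9/2; numerator = -4(1) = -4; a_1 = (-4)/(9/2) = -8/9
  n = 2: D(2) = 2(2 + 7/2) = 11; numerator = -4(-8/9) - 2(1) = 14/9; a_2 = (14/9)/(11) = 14/99
  n = 3: D(3) = 3(3 + 7/2) = 39/2; numerator = -4(14/99) - 2(-8/9) = 40/33; a_3 = (40/33)/(39/2) = 80/1287
  n = 4: D(4) = 4(4 + 7/2) = 30; numerator = -4(80/1287) - 2(14/99) = -76/143; a_4 = (-76/143)/(30) = -38/2145

r = 3/2; a_0 = 1; a_1 = -8/9; a_2 = 14/99; a_3 = 80/1287; a_4 = -38/2145


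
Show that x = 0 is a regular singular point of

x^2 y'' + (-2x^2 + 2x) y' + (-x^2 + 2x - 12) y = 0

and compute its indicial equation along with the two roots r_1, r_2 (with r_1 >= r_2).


Divide by x^2 to reach normal form y'' + P_1(x) y' + P_2(x) y = 0 with P_1(x) = -2 + 2/x and P_2(x) = -1 + 2/x - 12/x^2.
x = 0 is a singular point because the y'-coefficient -2 + 2/x has a pole at x = 0 and the y-coefficient -1 + 2/x - 12/x^2 has a pole at x = 0.
It is a regular singular point because x P_1(x) = p(x) = 2 - 2x and x^2 P_2(x) = q(x) = -x^2 + 2x - 12 are polynomials, hence analytic at x = 0.
p(0) = 2,  q(0) = -12.
Indicial equation: r(r-1) + p(0) r + q(0) = 0, i.e. r^2 + (p(0) - 1) r + q(0) = 0, i.e. r^2 + 1 r - 12 = 0.
Discriminant: (1)^2 - 4(-12) = 49, so r = (-1 ± 7)/2.
Solving: r_1 = 3, r_2 = -4.

indicial: r^2 + 1 r - 12 = 0; roots r_1 = 3, r_2 = -4


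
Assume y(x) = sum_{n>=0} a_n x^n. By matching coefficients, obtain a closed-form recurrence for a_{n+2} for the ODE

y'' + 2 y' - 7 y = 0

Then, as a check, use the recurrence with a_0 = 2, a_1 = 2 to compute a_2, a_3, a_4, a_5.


Substitute y = sum_n a_n x^n.
y''(x) has coefficient (n+2)(n+1) a_{n+2} at x^n;
2 y'(x) has coefficient 2 (n+1) a_{n+1} at x^n;
-7 y(x) has coefficient -7 a_n at x^n.
Matching x^n: (n+2)(n+1) a_{n+2} + 2 (n+1) a_{n+1} - 7 a_n = 0.
Thus a_{n+2} = [-2 (n+1) a_{n+1} + 7 a_n] / ((n+1)(n+2)).

Check with a_0 = 2, a_1 = 2 (apply the recurrence for n = 0, 1, 2, 3): a_0 = 2, a_1 = 2, a_2 = 5, a_3 = -1, a_4 = 41/12, a_5 = -103/60.

a_(n+2) = [-2 (n+1) a_(n+1) + 7 a_n] / ((n+1)(n+2)); check: a_0 = 2, a_1 = 2, a_2 = 5, a_3 = -1, a_4 = 41/12, a_5 = -103/60


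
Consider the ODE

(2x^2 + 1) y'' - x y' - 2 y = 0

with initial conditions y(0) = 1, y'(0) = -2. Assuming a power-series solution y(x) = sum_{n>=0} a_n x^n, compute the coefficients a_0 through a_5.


Ansatz: y(x) = sum_{n>=0} a_n x^n, so y'(x) = sum_{n>=1} n a_n x^(n-1) and y''(x) = sum_{n>=2} n(n-1) a_n x^(n-2).
Substitute into P(x) y'' + Q(x) y' + R(x) y = 0 with P(x) = 2x^2 + 1, Q(x) = -x, R(x) = -2, and match powers of x.
Initial conditions: a_0 = 1, a_1 = -2.
Setting the coefficient of each power of x to zero and solving order by order (substituting the coefficients already found):
  x^0: 2 a_2 - 2 a_0 = 0  ->  2 a_2 = 2 a_0 = 2  ->  a_2 = 1
  x^1: 6 a_3 - 3 a_1 = 0  ->  6 a_3 = 3 a_1 = -6  ->  a_3 = -1
  x^2: 12 a_4 = 0  ->  a_4 = 0
  x^3: 20 a_5 + 7 a_3 = 0  ->  20 a_5 = -7 a_3 = 7  ->  a_5 = 7/20
Truncated series: y(x) = 1 - 2 x + x^2 - x^3 + (7/20) x^5 + O(x^6).

a_0 = 1; a_1 = -2; a_2 = 1; a_3 = -1; a_4 = 0; a_5 = 7/20


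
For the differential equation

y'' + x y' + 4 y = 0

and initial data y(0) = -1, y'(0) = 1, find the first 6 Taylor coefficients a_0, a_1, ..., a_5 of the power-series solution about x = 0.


Ansatz: y(x) = sum_{n>=0} a_n x^n, so y'(x) = sum_{n>=1} n a_n x^(n-1) and y''(x) = sum_{n>=2} n(n-1) a_n x^(n-2).
Substitute into P(x) y'' + Q(x) y' + R(x) y = 0 with P(x) = 1, Q(x) = x, R(x) = 4, and match powers of x.
Initial conditions: a_0 = -1, a_1 = 1.
Setting the coefficient of each power of x to zero and solving order by order (substituting the coefficients already found):
  x^0: 2 a_2 + 4 a_0 = 0  ->  2 a_2 = -4 a_0 = 4  ->  a_2 = 2
  x^1: 6 a_3 + 5 a_1 = 0  ->  6 a_3 = -5 a_1 = -5  ->  a_3 = -5/6
  x^2: 12 a_4 + 6 a_2 = 0  ->  12 a_4 = -6 a_2 = -12  ->  a_4 = -1
  x^3: 20 a_5 + 7 a_3 = 0  ->  20 a_5 = -7 a_3 = 35/6  ->  a_5 = 7/24
Truncated series: y(x) = -1 + x + 2 x^2 - (5/6) x^3 - x^4 + (7/24) x^5 + O(x^6).

a_0 = -1; a_1 = 1; a_2 = 2; a_3 = -5/6; a_4 = -1; a_5 = 7/24


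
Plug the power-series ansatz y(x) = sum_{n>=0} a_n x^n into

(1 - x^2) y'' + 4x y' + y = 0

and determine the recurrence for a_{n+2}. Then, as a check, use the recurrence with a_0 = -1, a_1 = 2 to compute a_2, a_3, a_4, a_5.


Substitute y = sum_n a_n x^n.
(1 - 1 x^2) y'' contributes (n+2)(n+1) a_{n+2} - n(n-1) a_n at x^n.
4 x y'(x) contributes 4 n a_n at x^n.
y(x) contributes 1 a_n at x^n.
Matching x^n: (n+2)(n+1) a_{n+2} + (-n(n-1) + 4 n + 1) a_n = 0.
Thus a_{n+2} = (n(n-1) - 4 n - 1) / ((n+1)(n+2)) * a_n.

Check with a_0 = -1, a_1 = 2 (apply the recurrence for n = 0, 1, 2, 3): a_0 = -1, a_1 = 2, a_2 = 1/2, a_3 = -5/3, a_4 = -7/24, a_5 = 7/12.

a_(n+2) = (n(n-1) - 4 n - 1) / ((n+1)(n+2)) * a_n; check: a_0 = -1, a_1 = 2, a_2 = 1/2, a_3 = -5/3, a_4 = -7/24, a_5 = 7/12


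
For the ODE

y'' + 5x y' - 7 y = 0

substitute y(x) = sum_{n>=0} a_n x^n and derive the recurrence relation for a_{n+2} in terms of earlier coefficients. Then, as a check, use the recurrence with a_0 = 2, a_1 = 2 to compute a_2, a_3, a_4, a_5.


Substitute y = sum_n a_n x^n.
y''(x) has coefficient (n+2)(n+1) a_{n+2} at x^n;
5 x y'(x) has coefficient 5 n a_n at x^n (shift);
-7 y(x) has coefficient -7 a_n at x^n.
Matching x^n: (n+2)(n+1) a_{n+2} + (5n - 7) a_n = 0.
Thus a_{n+2} = (-5n + 7) / ((n+1)(n+2)) * a_n.

Check with a_0 = 2, a_1 = 2 (apply the recurrence for n = 0, 1, 2, 3): a_0 = 2, a_1 = 2, a_2 = 7, a_3 = 2/3, a_4 = -7/4, a_5 = -4/15.

a_(n+2) = (-5n + 7) / ((n+1)(n+2)) * a_n; check: a_0 = 2, a_1 = 2, a_2 = 7, a_3 = 2/3, a_4 = -7/4, a_5 = -4/15


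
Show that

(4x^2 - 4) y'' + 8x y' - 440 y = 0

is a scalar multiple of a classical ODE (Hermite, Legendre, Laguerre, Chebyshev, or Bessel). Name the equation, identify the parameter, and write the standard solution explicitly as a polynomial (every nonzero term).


All three coefficients share the factor -4; dividing through by -4 gives  (1 - x^2) y'' - 2x y' + 110 y = 0.
This matches the Legendre equation (1 - x^2) y'' - 2x y' + n(n+1) y = 0 (note the -2x y' term) with n(n+1) = 110, so n = 10; the polynomial solution is P_10(x).
With y = sum_k a_k x^k, matching x^k gives (k+2)(k+1) a_{k+2} = [k(k+1) - n(n+1)] a_k = (k - 10)(k + 11) a_k. The right side vanishes at k = 10, so the series with the parity of 10 terminates at degree 10.
Standard normalization (P_n(1) = 1): leading coefficient (2n)!/(2^n (n!)^2) = 2432902008176640000/(1024*13168189440000) = 46189/256, so a_10 = 46189/256. Work downward with a_k = (k+1)(k+2) a_{k+2} / ((k - 10)(k + 11)):
  a_8 = (9)(10)(46189/256) / ((8 - 10)(8 + 11)) = (2078505/128)/(-38) = -109395/256
  a_6 = (7)(8)(-109395/256) / ((6 - 10)(6 + 11)) = (-765765/32)/(-68) = 45045/128
  a_4 = (5)(6)(45045/128) / ((4 - 10)(4 + 11)) = (675675/64)/(-90) = -15015/128
  a_2 = (3)(4)(-15015/128) / ((2 - 10)(2 + 11)) = (-45045/32)/(-104) = 3465/256
  a_0 = (1)(2)(3465/256) / ((0 - 10)(0 + 11)) = (3465/128)/(-110) = -63/256
Hence P_10(x) = 46189 x^10/256 - 109395 x^8/256 + 45045 x^6/128 - 15015 x^4/128 + 3465 x^2/256 - 63/256.

P_10(x); series = 46189 x^10/256 - 109395 x^8/256 + 45045 x^6/128 - 15015 x^4/128 + 3465 x^2/256 - 63/256


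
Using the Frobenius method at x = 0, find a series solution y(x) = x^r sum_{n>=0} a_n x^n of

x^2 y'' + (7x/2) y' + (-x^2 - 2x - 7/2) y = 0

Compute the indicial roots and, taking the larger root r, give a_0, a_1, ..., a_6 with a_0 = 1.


Write in Frobenius form y'' + (p(x)/x) y' + (q(x)/x^2) y = 0:
  p(x) = 7/2,  q(x) = -x^2 - 2x - 7/2.
Indicial equation: r(r-1) + (7/2) r + (-7/2) = 0 -> roots r_1 = 1, r_2 = -7/2.
Take r = r_1 = 1. Let y(x) = x^r sum_{n>=0} a_n x^n with a_0 = 1.
Substitute y = x^r sum a_n x^n and match x^{r+n}. The recurrence is
  D(n) a_n - 2 a_{n-1} - 1 a_{n-2} = 0,  where D(n) = (r+n)(r+n-1) + (7/2)(r+n) + (-7/2).
  a_n = [2 a_{n-1} + 1 a_{n-2}] / D(n).
Since the indicial polynomial factors as (r - r_1)(r - r_2), D(n) = (r_1 + n - r_1)(r_1 + n - r_2) = n(n + 9/2).
Evaluating step by step (a_0 = 1):
  n = 1: D(1) = 1(1 + 9/2) = 11/2; numerator = 2(1) = 2; a_1 = (2)/(11/2) = 4/11
  n = 2: D(2) = 2(2 + 9/2) = 13; numerator = 2(4/11) + 1(1) = 19/11; a_2 = (19/11)/(13) = 19/143
  n = 3: D(3) = 3(3 + 9/2) = 45/2; numerator = 2(19/143) + 1(4/11) = 90/143; a_3 = (90/143)/(45/2) = 4/143
  n = 4: D(4) = 4(4 + 9/2) = 34; numerator = 2(4/143) + 1(19/143) = 27/143; a_4 = (27/143)/(34) = 27/4862
  n = 5: D(5) = 5(5 + 9/2) = 95/2; numerator = 2(27/4862) + 1(4/143) = 95/2431; a_5 = (95/2431)/(95/2) = 2/2431
  n = 6: D(6) = 6(6 + 9/2) = 63; numerator = 2(2/2431) + 1(27/4862) = 35/4862; a_6 = (35/4862)/(63) = 5/43758

r = 1; a_0 = 1; a_1 = 4/11; a_2 = 19/143; a_3 = 4/143; a_4 = 27/4862; a_5 = 2/2431; a_6 = 5/43758


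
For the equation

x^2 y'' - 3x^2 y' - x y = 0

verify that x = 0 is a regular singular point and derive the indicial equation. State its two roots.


Divide by x^2 to reach normal form y'' + P_1(x) y' + P_2(x) y = 0 with P_1(x) = -3 and P_2(x) = -1/x.
x = 0 is a singular point because the y-coefficient -1/x has a pole at x = 0.
It is a regular singular point because x P_1(x) = p(x) = -3x and x^2 P_2(x) = q(x) = -x are polynomials, hence analytic at x = 0.
p(0) = 0,  q(0) = 0.
Indicial equation: r(r-1) + p(0) r + q(0) = 0, i.e. r^2 + (p(0) - 1) r + q(0) = 0, i.e. r^2 - 1 r = 0.
Discriminant: (-1)^2 - 4(0) = 1, so r = (1 ± 1)/2.
Solving: r_1 = 1, r_2 = 0.

indicial: r^2 - 1 r = 0; roots r_1 = 1, r_2 = 0


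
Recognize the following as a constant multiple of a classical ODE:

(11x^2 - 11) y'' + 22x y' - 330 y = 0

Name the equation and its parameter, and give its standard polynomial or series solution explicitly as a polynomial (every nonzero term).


All three coefficients share the factor -11; dividing through by -11 gives  (1 - x^2) y'' - 2x y' + 30 y = 0.
This matches the Legendre equation (1 - x^2) y'' - 2x y' + n(n+1) y = 0 (note the -2x y' term) with n(n+1) = 30, so n = 5; the polynomial solution is P_5(x).
With y = sum_k a_k x^k, matching x^k gives (k+2)(k+1) a_{k+2} = [k(k+1) - n(n+1)] a_k = (k - 5)(k + 6) a_k. The right side vanishes at k = 5, so the series with the parity of 5 terminates at degree 5.
Standard normalization (P_n(1) = 1): leading coefficient (2n)!/(2^n (n!)^2) = 3628800/(32*14400) = 63/8, so a_5 = 63/8. Work downward with a_k = (k+1)(k+2) a_{k+2} / ((k - 5)(k + 6)):
  a_3 = (4)(5)(63/8) / ((3 - 5)(3 + 6)) = (315/2)/(-18) = -35/4
  a_1 = (2)(3)(-35/4) / ((1 - 5)(1 + 6)) = (-105/2)/(-28) = 15/8
Hence P_5(x) = 63 x^5/8 - 35 x^3/4 + 15 x/8.

P_5(x); series = 63 x^5/8 - 35 x^3/4 + 15 x/8


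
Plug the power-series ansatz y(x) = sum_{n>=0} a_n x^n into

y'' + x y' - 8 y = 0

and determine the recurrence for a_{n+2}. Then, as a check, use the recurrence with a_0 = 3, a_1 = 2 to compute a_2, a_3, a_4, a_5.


Substitute y = sum_n a_n x^n.
y''(x) has coefficient (n+2)(n+1) a_{n+2} at x^n;
x y'(x) has coefficient n a_n at x^n (shift);
-8 y(x) has coefficient -8 a_n at x^n.
Matching x^n: (n+2)(n+1) a_{n+2} + (n - 8) a_n = 0.
Thus a_{n+2} = (-n + 8) / ((n+1)(n+2)) * a_n.

Check with a_0 = 3, a_1 = 2 (apply the recurrence for n = 0, 1, 2, 3): a_0 = 3, a_1 = 2, a_2 = 12, a_3 = 7/3, a_4 = 6, a_5 = 7/12.

a_(n+2) = (-n + 8) / ((n+1)(n+2)) * a_n; check: a_0 = 3, a_1 = 2, a_2 = 12, a_3 = 7/3, a_4 = 6, a_5 = 7/12


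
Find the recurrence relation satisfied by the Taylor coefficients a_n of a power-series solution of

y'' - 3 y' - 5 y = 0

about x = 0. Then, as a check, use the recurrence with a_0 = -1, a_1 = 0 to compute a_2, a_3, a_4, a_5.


Substitute y = sum_n a_n x^n.
y''(x) has coefficient (n+2)(n+1) a_{n+2} at x^n;
-3 y'(x) has coefficient -3 (n+1) a_{n+1} at x^n;
-5 y(x) has coefficient -5 a_n at x^n.
Matching x^n: (n+2)(n+1) a_{n+2} - 3 (n+1) a_{n+1} - 5 a_n = 0.
Thus a_{n+2} = [3 (n+1) a_{n+1} + 5 a_n] / ((n+1)(n+2)).

Check with a_0 = -1, a_1 = 0 (apply the recurrence for n = 0, 1, 2, 3): a_0 = -1, a_1 = 0, a_2 = -5/2, a_3 = -5/2, a_4 = -35/12, a_5 = -19/8.

a_(n+2) = [3 (n+1) a_(n+1) + 5 a_n] / ((n+1)(n+2)); check: a_0 = -1, a_1 = 0, a_2 = -5/2, a_3 = -5/2, a_4 = -35/12, a_5 = -19/8


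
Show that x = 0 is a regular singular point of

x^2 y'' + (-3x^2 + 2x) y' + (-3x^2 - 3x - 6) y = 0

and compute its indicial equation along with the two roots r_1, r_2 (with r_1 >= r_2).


Divide by x^2 to reach normal form y'' + P_1(x) y' + P_2(x) y = 0 with P_1(x) = -3 + 2/x and P_2(x) = -3 - 3/x - 6/x^2.
x = 0 is a singular point because the y'-coefficient -3 + 2/x has a pole at x = 0 and the y-coefficient -3 - 3/x - 6/x^2 has a pole at x = 0.
It is a regular singular point because x P_1(x) = p(x) = 2 - 3x and x^2 P_2(x) = q(x) = -3x^2 - 3x - 6 are polynomials, hence analytic at x = 0.
p(0) = 2,  q(0) = -6.
Indicial equation: r(r-1) + p(0) r + q(0) = 0, i.e. r^2 + (p(0) - 1) r + q(0) = 0, i.e. r^2 + 1 r - 6 = 0.
Discriminant: (1)^2 - 4(-6) = 25, so r = (-1 ± 5)/2.
Solving: r_1 = 2, r_2 = -3.

indicial: r^2 + 1 r - 6 = 0; roots r_1 = 2, r_2 = -3


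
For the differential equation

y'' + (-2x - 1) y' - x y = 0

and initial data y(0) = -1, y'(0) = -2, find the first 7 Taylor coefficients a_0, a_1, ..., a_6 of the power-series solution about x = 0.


Ansatz: y(x) = sum_{n>=0} a_n x^n, so y'(x) = sum_{n>=1} n a_n x^(n-1) and y''(x) = sum_{n>=2} n(n-1) a_n x^(n-2).
Substitute into P(x) y'' + Q(x) y' + R(x) y = 0 with P(x) = 1, Q(x) = -2x - 1, R(x) = -x, and match powers of x.
Initial conditions: a_0 = -1, a_1 = -2.
Setting the coefficient of each power of x to zero and solving order by order (substituting the coefficients already found):
  x^0: 2 a_2 - a_1 = 0  ->  2 a_2 = a_1 = -2  ->  a_2 = -1
  x^1: 6 a_3 - 2 a_2 - 2 a_1 - a_0 = 0  ->  6 a_3 = 2 a_2 + 2 a_1 + a_0 = -7  ->  a_3 = -7/6
  x^2: 12 a_4 - 3 a_3 - 4 a_2 - a_1 = 0  ->  12 a_4 = 3 a_3 + 4 a_2 + a_1 = -19/2  ->  a_4 = -19/24
  x^3: 20 a_5 - 4 a_4 - 6 a_3 - a_2 = 0  ->  20 a_5 = 4 a_4 + 6 a_3 + a_2 = -67/6  ->  a_5 = -67/120
  x^4: 30 a_6 - 5 a_5 - 8 a_4 - a_3 = 0  ->  30 a_6 = 5 a_5 + 8 a_4 + a_3 = -247/24  ->  a_6 = -247/720
Truncated series: y(x) = -1 - 2 x - x^2 - (7/6) x^3 - (19/24) x^4 - (67/120) x^5 - (247/720) x^6 + O(x^7).

a_0 = -1; a_1 = -2; a_2 = -1; a_3 = -7/6; a_4 = -19/24; a_5 = -67/120; a_6 = -247/720


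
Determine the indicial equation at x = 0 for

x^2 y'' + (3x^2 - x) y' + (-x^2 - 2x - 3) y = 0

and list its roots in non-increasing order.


Divide by x^2 to reach normal form y'' + P_1(x) y' + P_2(x) y = 0 with P_1(x) = 3 - 1/x and P_2(x) = -1 - 2/x - 3/x^2.
x = 0 is a singular point because the y'-coefficient 3 - 1/x has a pole at x = 0 and the y-coefficient -1 - 2/x - 3/x^2 has a pole at x = 0.
It is a regular singular point because x P_1(x) = p(x) = 3x - 1 and x^2 P_2(x) = q(x) = -x^2 - 2x - 3 are polynomials, hence analytic at x = 0.
p(0) = -1,  q(0) = -3.
Indicial equation: r(r-1) + p(0) r + q(0) = 0, i.e. r^2 + (p(0) - 1) r + q(0) = 0, i.e. r^2 - 2 r - 3 = 0.
Discriminant: (-2)^2 - 4(-3) = 16, so r = (2 ± 4)/2.
Solving: r_1 = 3, r_2 = -1.

indicial: r^2 - 2 r - 3 = 0; roots r_1 = 3, r_2 = -1


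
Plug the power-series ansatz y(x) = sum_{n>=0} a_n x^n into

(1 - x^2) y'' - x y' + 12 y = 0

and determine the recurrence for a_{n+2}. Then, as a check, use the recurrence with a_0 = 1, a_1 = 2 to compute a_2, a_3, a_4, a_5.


Substitute y = sum_n a_n x^n.
(1 - 1 x^2) y'' contributes (n+2)(n+1) a_{n+2} - n(n-1) a_n at x^n.
-x y'(x) contributes -n a_n at x^n.
12 y(x) contributes 12 a_n at x^n.
Matching x^n: (n+2)(n+1) a_{n+2} + (-n(n-1) - n + 12) a_n = 0.
Thus a_{n+2} = (n(n-1) + n - 12) / ((n+1)(n+2)) * a_n.

Check with a_0 = 1, a_1 = 2 (apply the recurrence for n = 0, 1, 2, 3): a_0 = 1, a_1 = 2, a_2 = -6, a_3 = -11/3, a_4 = 4, a_5 = 11/20.

a_(n+2) = (n(n-1) + n - 12) / ((n+1)(n+2)) * a_n; check: a_0 = 1, a_1 = 2, a_2 = -6, a_3 = -11/3, a_4 = 4, a_5 = 11/20


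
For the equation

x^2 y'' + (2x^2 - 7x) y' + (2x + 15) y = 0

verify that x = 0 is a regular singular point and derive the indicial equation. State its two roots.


Divide by x^2 to reach normal form y'' + P_1(x) y' + P_2(x) y = 0 with P_1(x) = 2 - 7/x and P_2(x) = 2/x + 15/x^2.
x = 0 is a singular point because the y'-coefficient 2 - 7/x has a pole at x = 0 and the y-coefficient 2/x + 15/x^2 has a pole at x = 0.
It is a regular singular point because x P_1(x) = p(x) = 2x - 7 and x^2 P_2(x) = q(x) = 2x + 15 are polynomials, hence analytic at x = 0.
p(0) = -7,  q(0) = 15.
Indicial equation: r(r-1) + p(0) r + q(0) = 0, i.e. r^2 + (p(0) - 1) r + q(0) = 0, i.e. r^2 - 8 r + 15 = 0.
Discriminant: (-8)^2 - 4(15) = 4, so r = (8 ± 2)/2.
Solving: r_1 = 5, r_2 = 3.

indicial: r^2 - 8 r + 15 = 0; roots r_1 = 5, r_2 = 3


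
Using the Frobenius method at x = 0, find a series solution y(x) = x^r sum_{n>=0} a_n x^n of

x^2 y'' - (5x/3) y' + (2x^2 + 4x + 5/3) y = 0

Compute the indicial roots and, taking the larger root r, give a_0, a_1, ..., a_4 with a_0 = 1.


Write in Frobenius form y'' + (p(x)/x) y' + (q(x)/x^2) y = 0:
  p(x) = -5/3,  q(x) = 2x^2 + 4x + 5/3.
Indicial equation: r(r-1) + (-5/3) r + (5/3) = 0 -> roots r_1 = 5/3, r_2 = 1.
Take r = r_1 = 5/3. Let y(x) = x^r sum_{n>=0} a_n x^n with a_0 = 1.
Substitute y = x^r sum a_n x^n and match x^{r+n}. The recurrence is
  D(n) a_n + 4 a_{n-1} + 2 a_{n-2} = 0,  where D(n) = (r+n)(r+n-1) + (-5/3)(r+n) + (5/3).
  a_n = [-4 a_{n-1} - 2 a_{n-2}] / D(n).
Since the indicial polynomial factors as (r - r_1)(r - r_2), D(n) = (r_1 + n - r_1)(r_1 + n - r_2) = n(n + 2/3).
Evaluating step by step (a_0 = 1):
  n = 1: D(1) = 1(1 + 2/3) = 5/3; numerator = -4(1) = -4; a_1 = (-4)/(5/3) = -12/5
  n = 2: D(2) = 2(2 + 2/3) = 16/3; numerator = -4(-12/5) - 2(1) = 38/5; a_2 = (38/5)/(16/3) = 57/40
  n = 3: D(3) = 3(3 + 2/3) = 11; numerator = -4(57/40) - 2(-12/5) = -9/10; a_3 = (-9/10)/(11) = -9/110
  n = 4: D(4) = 4(4 + 2/3) = 56/3; numerator = -4(-9/110) - 2(57/40) = -111/44; a_4 = (-111/44)/(56/3) = -333/2464

r = 5/3; a_0 = 1; a_1 = -12/5; a_2 = 57/40; a_3 = -9/110; a_4 = -333/2464


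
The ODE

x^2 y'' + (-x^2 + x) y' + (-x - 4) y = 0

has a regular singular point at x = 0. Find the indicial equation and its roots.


Divide by x^2 to reach normal form y'' + P_1(x) y' + P_2(x) y = 0 with P_1(x) = -1 + 1/x and P_2(x) = -1/x - 4/x^2.
x = 0 is a singular point because the y'-coefficient -1 + 1/x has a pole at x = 0 and the y-coefficient -1/x - 4/x^2 has a pole at x = 0.
It is a regular singular point because x P_1(x) = p(x) = 1 - x and x^2 P_2(x) = q(x) = -x - 4 are polynomials, hence analytic at x = 0.
p(0) = 1,  q(0) = -4.
Indicial equation: r(r-1) + p(0) r + q(0) = 0, i.e. r^2 + (p(0) - 1) r + q(0) = 0, i.e. r^2 - 4 = 0.
Discriminant: (0)^2 - 4(-4) = 16, so r = (0 ± 4)/2.
Solving: r_1 = 2, r_2 = -2.

indicial: r^2 - 4 = 0; roots r_1 = 2, r_2 = -2


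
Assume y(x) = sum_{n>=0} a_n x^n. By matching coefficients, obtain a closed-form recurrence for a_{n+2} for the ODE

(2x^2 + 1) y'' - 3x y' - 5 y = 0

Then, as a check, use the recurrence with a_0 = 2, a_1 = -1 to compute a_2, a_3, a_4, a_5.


Substitute y = sum_n a_n x^n.
(1 + 2 x^2) y'' contributes (n+2)(n+1) a_{n+2} + 2 n(n-1) a_n at x^n.
-3 x y'(x) contributes -3 n a_n at x^n.
-5 y(x) contributes -5 a_n at x^n.
Matching x^n: (n+2)(n+1) a_{n+2} + (2 n(n-1) - 3 n - 5) a_n = 0.
Thus a_{n+2} = (-2 n(n-1) + 3 n + 5) / ((n+1)(n+2)) * a_n.

Check with a_0 = 2, a_1 = -1 (apply the recurrence for n = 0, 1, 2, 3): a_0 = 2, a_1 = -1, a_2 = 5, a_3 = -4/3, a_4 = 35/12, a_5 = -2/15.

a_(n+2) = (-2 n(n-1) + 3 n + 5) / ((n+1)(n+2)) * a_n; check: a_0 = 2, a_1 = -1, a_2 = 5, a_3 = -4/3, a_4 = 35/12, a_5 = -2/15


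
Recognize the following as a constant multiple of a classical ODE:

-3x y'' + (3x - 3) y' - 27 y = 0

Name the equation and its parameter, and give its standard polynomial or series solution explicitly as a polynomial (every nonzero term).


All three coefficients share the factor -3; dividing through by -3 gives  x y'' + (1 - x) y' + 9 y = 0.
This matches the Laguerre equation x y'' + (1 - x) y' + n y = 0 with n = 9; the polynomial solution is L_9(x).
With y = sum_k a_k x^k, matching x^k gives (k+1)k a_{k+1} + (k+1) a_{k+1} - k a_k + n a_k = 0, i.e. (k+1)^2 a_{k+1} = (k - n) a_k = (k - 9) a_k. The right side vanishes at k = 9, so the series terminates at degree 9.
Standard normalization L_n(0) = 1 gives a_0 = 1. Work upward with a_{k+1} = (k - 9) a_k / (k+1)^2:
  a_1 = (0 - 9)(1) / 1^2 = -9/1 = -9
  a_2 = (1 - 9)(-9) / 2^2 = 72/4 = 18
  a_3 = (2 - 9)(18) / 3^2 = -126/9 = -14
  a_4 = (3 - 9)(-14) / 4^2 = 84/16 = 21/4
  a_5 = (4 - 9)(21/4) / 5^2 = (-105/4)/25 = -21/20
  a_6 = (5 - 9)(-21/20) / 6^2 = (21/5)/36 = 7/60
  a_7 = (6 - 9)(7/60) / 7^2 = (-7/20)/49 = -1/140
  a_8 = (7 - 9)(-1/140) / 8^2 = (1/70)/64 = 1/4480
  a_9 = (8 - 9)(1/4480) / 9^2 = (-1/4480)/81 = -1/362880
Hence L_9(x) = -x^9/362880 + x^8/4480 - x^7/140 + 7 x^6/60 - 21 x^5/20 + 21 x^4/4 - 14 x^3 + 18 x^2 - 9 x + 1.

L_9(x); series = -x^9/362880 + x^8/4480 - x^7/140 + 7 x^6/60 - 21 x^5/20 + 21 x^4/4 - 14 x^3 + 18 x^2 - 9 x + 1


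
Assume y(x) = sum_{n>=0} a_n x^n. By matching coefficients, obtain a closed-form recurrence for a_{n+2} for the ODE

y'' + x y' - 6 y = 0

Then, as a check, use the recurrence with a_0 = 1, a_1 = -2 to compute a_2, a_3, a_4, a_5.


Substitute y = sum_n a_n x^n.
y''(x) has coefficient (n+2)(n+1) a_{n+2} at x^n;
x y'(x) has coefficient n a_n at x^n (shift);
-6 y(x) has coefficient -6 a_n at x^n.
Matching x^n: (n+2)(n+1) a_{n+2} + (n - 6) a_n = 0.
Thus a_{n+2} = (-n + 6) / ((n+1)(n+2)) * a_n.

Check with a_0 = 1, a_1 = -2 (apply the recurrence for n = 0, 1, 2, 3): a_0 = 1, a_1 = -2, a_2 = 3, a_3 = -5/3, a_4 = 1, a_5 = -1/4.

a_(n+2) = (-n + 6) / ((n+1)(n+2)) * a_n; check: a_0 = 1, a_1 = -2, a_2 = 3, a_3 = -5/3, a_4 = 1, a_5 = -1/4


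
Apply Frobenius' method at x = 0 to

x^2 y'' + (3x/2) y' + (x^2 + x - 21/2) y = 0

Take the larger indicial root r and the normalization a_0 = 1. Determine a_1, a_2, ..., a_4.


Write in Frobenius form y'' + (p(x)/x) y' + (q(x)/x^2) y = 0:
  p(x) = 3/2,  q(x) = x^2 + x - 21/2.
Indicial equation: r(r-1) + (3/2) r + (-21/2) = 0 -> roots r_1 = 3, r_2 = -7/2.
Take r = r_1 = 3. Let y(x) = x^r sum_{n>=0} a_n x^n with a_0 = 1.
Substitute y = x^r sum a_n x^n and match x^{r+n}. The recurrence is
  D(n) a_n + 1 a_{n-1} + 1 a_{n-2} = 0,  where D(n) = (r+n)(r+n-1) + (3/2)(r+n) + (-21/2).
  a_n = [-1 a_{n-1} - 1 a_{n-2}] / D(n).
Since the indicial polynomial factors as (r - r_1)(r - r_2), D(n) = (r_1 + n - r_1)(r_1 + n - r_2) = n(n + 13/2).
Evaluating step by step (a_0 = 1):
  n = 1: D(1) = 1(1 + 13/2) = 15/2; numerator = -1(1) = -1; a_1 = (-1)/(15/2) = -2/15
  n = 2: D(2) = 2(2 + 13/2) = 17; numerator = -1(-2/15) - 1(1) = -13/15; a_2 = (-13/15)/(17) = -13/255
  n = 3: D(3) = 3(3 + 13/2) = 57/2; numerator = -1(-13/255) - 1(-2/15) = 47/255; a_3 = (47/255)/(57/2) = 94/14535
  n = 4: D(4) = 4(4 + 13/2) = 42; numerator = -1(94/14535) - 1(-13/255) = 647/14535; a_4 = (647/14535)/(42) = 647/610470

r = 3; a_0 = 1; a_1 = -2/15; a_2 = -13/255; a_3 = 94/14535; a_4 = 647/610470


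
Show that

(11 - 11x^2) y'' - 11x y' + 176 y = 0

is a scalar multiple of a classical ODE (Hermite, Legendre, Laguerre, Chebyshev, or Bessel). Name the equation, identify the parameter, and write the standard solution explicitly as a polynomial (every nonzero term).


All three coefficients share the factor 11; dividing through by 11 gives  (1 - x^2) y'' - x y' + 16 y = 0.
This matches the Chebyshev equation (1 - x^2) y'' - x y' + n^2 y = 0 (note the -x y' term, not -2x y') with n^2 = 16, so n = 4; the polynomial solution is T_4(x).
With y = sum_k a_k x^k, matching x^k gives (k+2)(k+1) a_{k+2} = (k^2 - n^2) a_k = (k - 4)(k + 4) a_k. The right side vanishes at k = 4, so the series with the parity of 4 terminates at degree 4.
Standard normalization: leading coefficient of T_n is 2^(n-1), so a_4 = 2^3 = 8. Work downward with a_k = (k+1)(k+2) a_{k+2} / ((k - 4)(k + 4)):
  a_2 = (3)(4)(8) / ((2 - 4)(2 + 4)) = 96/(-12) = -8
  a_0 = (1)(2)(-8) / ((0 - 4)(0 + 4)) = -16/(-16) = 1
Hence T_4(x) = 8 x^4 - 8 x^2 + 1.

T_4(x); series = 8 x^4 - 8 x^2 + 1


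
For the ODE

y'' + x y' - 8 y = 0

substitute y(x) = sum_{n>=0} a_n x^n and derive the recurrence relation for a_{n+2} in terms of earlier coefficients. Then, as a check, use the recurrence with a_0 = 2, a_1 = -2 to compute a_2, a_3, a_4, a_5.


Substitute y = sum_n a_n x^n.
y''(x) has coefficient (n+2)(n+1) a_{n+2} at x^n;
x y'(x) has coefficient n a_n at x^n (shift);
-8 y(x) has coefficient -8 a_n at x^n.
Matching x^n: (n+2)(n+1) a_{n+2} + (n - 8) a_n = 0.
Thus a_{n+2} = (-n + 8) / ((n+1)(n+2)) * a_n.

Check with a_0 = 2, a_1 = -2 (apply the recurrence for n = 0, 1, 2, 3): a_0 = 2, a_1 = -2, a_2 = 8, a_3 = -7/3, a_4 = 4, a_5 = -7/12.

a_(n+2) = (-n + 8) / ((n+1)(n+2)) * a_n; check: a_0 = 2, a_1 = -2, a_2 = 8, a_3 = -7/3, a_4 = 4, a_5 = -7/12


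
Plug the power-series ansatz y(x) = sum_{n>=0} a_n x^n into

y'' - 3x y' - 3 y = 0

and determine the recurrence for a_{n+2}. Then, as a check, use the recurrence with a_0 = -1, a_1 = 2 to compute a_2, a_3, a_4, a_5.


Substitute y = sum_n a_n x^n.
y''(x) has coefficient (n+2)(n+1) a_{n+2} at x^n;
-3 x y'(x) has coefficient -3 n a_n at x^n (shift);
-3 y(x) has coefficient -3 a_n at x^n.
Matching x^n: (n+2)(n+1) a_{n+2} + (-3n - 3) a_n = 0.
Thus a_{n+2} = (3n + 3) / ((n+1)(n+2)) * a_n.

Check with a_0 = -1, a_1 = 2 (apply the recurrence for n = 0, 1, 2, 3): a_0 = -1, a_1 = 2, a_2 = -3/2, a_3 = 2, a_4 = -9/8, a_5 = 6/5.

a_(n+2) = (3n + 3) / ((n+1)(n+2)) * a_n; check: a_0 = -1, a_1 = 2, a_2 = -3/2, a_3 = 2, a_4 = -9/8, a_5 = 6/5


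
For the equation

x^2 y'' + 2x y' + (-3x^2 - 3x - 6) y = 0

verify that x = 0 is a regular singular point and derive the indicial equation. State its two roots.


Divide by x^2 to reach normal form y'' + P_1(x) y' + P_2(x) y = 0 with P_1(x) = 2/x and P_2(x) = -3 - 3/x - 6/x^2.
x = 0 is a singular point because the y'-coefficient 2/x has a pole at x = 0 and the y-coefficient -3 - 3/x - 6/x^2 has a pole at x = 0.
It is a regular singular point because x P_1(x) = p(x) = 2 and x^2 P_2(x) = q(x) = -3x^2 - 3x - 6 are polynomials, hence analytic at x = 0.
p(0) = 2,  q(0) = -6.
Indicial equation: r(r-1) + p(0) r + q(0) = 0, i.e. r^2 + (p(0) - 1) r + q(0) = 0, i.e. r^2 + 1 r - 6 = 0.
Discriminant: (1)^2 - 4(-6) = 25, so r = (-1 ± 5)/2.
Solving: r_1 = 2, r_2 = -3.

indicial: r^2 + 1 r - 6 = 0; roots r_1 = 2, r_2 = -3


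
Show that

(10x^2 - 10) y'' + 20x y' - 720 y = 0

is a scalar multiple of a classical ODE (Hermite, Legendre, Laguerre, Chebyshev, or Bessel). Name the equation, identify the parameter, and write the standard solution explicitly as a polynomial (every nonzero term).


All three coefficients share the factor -10; dividing through by -10 gives  (1 - x^2) y'' - 2x y' + 72 y = 0.
This matches the Legendre equation (1 - x^2) y'' - 2x y' + n(n+1) y = 0 (note the -2x y' term) with n(n+1) = 72, so n = 8; the polynomial solution is P_8(x).
With y = sum_k a_k x^k, matching x^k gives (k+2)(k+1) a_{k+2} = [k(k+1) - n(n+1)] a_k = (k - 8)(k + 9) a_k. The right side vanishes at k = 8, so the series with the parity of 8 terminates at degree 8.
Standard normalization (P_n(1) = 1): leading coefficient (2n)!/(2^n (n!)^2) = 20922789888000/(256*1625702400) = 6435/128, so a_8 = 6435/128. Work downward with a_k = (k+1)(k+2) a_{k+2} / ((k - 8)(k + 9)):
  a_6 = (7)(8)(6435/128) / ((6 - 8)(6 + 9)) = (45045/16)/(-30) = -3003/32
  a_4 = (5)(6)(-3003/32) / ((4 - 8)(4 + 9)) = (-45045/16)/(-52) = 3465/64
  a_2 = (3)(4)(3465/64) / ((2 - 8)(2 + 9)) = (10395/16)/(-66) = -315/32
  a_0 = (1)(2)(-315/32) / ((0 - 8)(0 + 9)) = (-315/16)/(-72) = 35/128
Hence P_8(x) = 6435 x^8/128 - 3003 x^6/32 + 3465 x^4/64 - 315 x^2/32 + 35/128.

P_8(x); series = 6435 x^8/128 - 3003 x^6/32 + 3465 x^4/64 - 315 x^2/32 + 35/128


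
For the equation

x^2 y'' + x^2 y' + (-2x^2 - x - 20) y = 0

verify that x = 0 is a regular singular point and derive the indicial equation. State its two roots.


Divide by x^2 to reach normal form y'' + P_1(x) y' + P_2(x) y = 0 with P_1(x) = 1 and P_2(x) = -2 - 1/x - 20/x^2.
x = 0 is a singular point because the y-coefficient -2 - 1/x - 20/x^2 has a pole at x = 0.
It is a regular singular point because x P_1(x) = p(x) = x and x^2 P_2(x) = q(x) = -2x^2 - x - 20 are polynomials, hence analytic at x = 0.
p(0) = 0,  q(0) = -20.
Indicial equation: r(r-1) + p(0) r + q(0) = 0, i.e. r^2 + (p(0) - 1) r + q(0) = 0, i.e. r^2 - 1 r - 20 = 0.
Discriminant: (-1)^2 - 4(-20) = 81, so r = (1 ± 9)/2.
Solving: r_1 = 5, r_2 = -4.

indicial: r^2 - 1 r - 20 = 0; roots r_1 = 5, r_2 = -4


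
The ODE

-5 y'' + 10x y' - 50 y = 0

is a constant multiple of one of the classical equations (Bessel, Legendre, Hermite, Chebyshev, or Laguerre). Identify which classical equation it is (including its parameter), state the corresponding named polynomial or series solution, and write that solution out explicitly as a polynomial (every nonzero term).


All three coefficients share the factor -5; dividing through by -5 gives  y'' - 2x y' + 10 y = 0.
This matches the Hermite equation y'' - 2x y' + 2n y = 0 with 2n = 10, so n = 5; the polynomial solution is H_5(x).
With y = sum_k a_k x^k, matching x^k gives (k+2)(k+1) a_{k+2} = 2(k - n) a_k = 2(k - 5) a_k. The right side vanishes at k = 5, so the series with the parity of 5 terminates at degree 5.
Standard normalization: leading coefficient of H_n is 2^n, so a_5 = 2^5 = 32. Work downward with a_k = (k+1)(k+2) a_{k+2} / (2(k - n)):
  a_3 = (4)(5)(32) / (2(3 - 5)) = 640/(-4) = -160
  a_1 = (2)(3)(-160) / (2(1 - 5)) = -960/(-8) = 120
Hence H_5(x) = 32 x^5 - 160 x^3 + 120 x.

H_5(x); series = 32 x^5 - 160 x^3 + 120 x


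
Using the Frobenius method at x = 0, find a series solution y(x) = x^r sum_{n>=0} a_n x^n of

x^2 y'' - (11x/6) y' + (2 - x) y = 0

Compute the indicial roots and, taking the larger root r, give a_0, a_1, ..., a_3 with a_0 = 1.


Write in Frobenius form y'' + (p(x)/x) y' + (q(x)/x^2) y = 0:
  p(x) = -11/6,  q(x) = 2 - x.
Indicial equation: r(r-1) + (-11/6) r + (2) = 0 -> roots r_1 = 3/2, r_2 = 4/3.
Take r = r_1 = 3/2. Let y(x) = x^r sum_{n>=0} a_n x^n with a_0 = 1.
Substitute y = x^r sum a_n x^n and match x^{r+n}. The recurrence is
  D(n) a_n - 1 a_{n-1} = 0,  where D(n) = (r+n)(r+n-1) + (-11/6)(r+n) + (2).
  a_n = 1 / D(n) * a_{n-1}.
Since the indicial polynomial factors as (r - r_1)(r - r_2), D(n) = (r_1 + n - r_1)(r_1 + n - r_2) = n(n + 1/6).
Evaluating step by step (a_0 = 1):
  n = 1: D(1) = 1(1 + 1/6) = 7/6; numerator = 1(1) = 1; a_1 = (1)/(7/6) = 6/7
  n = 2: D(2) = 2(2 + 1/6) = 13/3; numerator = 1(6/7) = 6/7; a_2 = (6/7)/(13/3) = 18/91
  n = 3: D(3) = 3(3 + 1/6) = 19/2; numerator = 1(18/91) = 18/91; a_3 = (18/91)/(19/2) = 36/1729

r = 3/2; a_0 = 1; a_1 = 6/7; a_2 = 18/91; a_3 = 36/1729


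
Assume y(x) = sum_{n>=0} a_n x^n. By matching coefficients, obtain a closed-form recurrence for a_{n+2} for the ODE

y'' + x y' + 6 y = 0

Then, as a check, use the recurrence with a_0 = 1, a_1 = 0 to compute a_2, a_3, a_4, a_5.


Substitute y = sum_n a_n x^n.
y''(x) has coefficient (n+2)(n+1) a_{n+2} at x^n;
x y'(x) has coefficient n a_n at x^n (shift);
6 y(x) has coefficient 6 a_n at x^n.
Matching x^n: (n+2)(n+1) a_{n+2} + (n + 6) a_n = 0.
Thus a_{n+2} = (-n - 6) / ((n+1)(n+2)) * a_n.

Check with a_0 = 1, a_1 = 0 (apply the recurrence for n = 0, 1, 2, 3): a_0 = 1, a_1 = 0, a_2 = -3, a_3 = 0, a_4 = 2, a_5 = 0.

a_(n+2) = (-n - 6) / ((n+1)(n+2)) * a_n; check: a_0 = 1, a_1 = 0, a_2 = -3, a_3 = 0, a_4 = 2, a_5 = 0
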